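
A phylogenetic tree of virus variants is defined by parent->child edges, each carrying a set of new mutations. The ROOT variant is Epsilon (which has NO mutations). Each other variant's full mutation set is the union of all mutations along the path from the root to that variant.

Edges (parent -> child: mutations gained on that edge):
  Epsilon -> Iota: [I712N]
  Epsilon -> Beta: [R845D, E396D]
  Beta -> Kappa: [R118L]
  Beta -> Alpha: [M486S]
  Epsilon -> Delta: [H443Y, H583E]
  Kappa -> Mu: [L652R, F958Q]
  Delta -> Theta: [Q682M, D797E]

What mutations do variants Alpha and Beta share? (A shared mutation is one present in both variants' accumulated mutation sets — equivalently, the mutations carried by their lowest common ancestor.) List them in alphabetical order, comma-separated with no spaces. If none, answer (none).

Accumulating mutations along path to Alpha:
  At Epsilon: gained [] -> total []
  At Beta: gained ['R845D', 'E396D'] -> total ['E396D', 'R845D']
  At Alpha: gained ['M486S'] -> total ['E396D', 'M486S', 'R845D']
Mutations(Alpha) = ['E396D', 'M486S', 'R845D']
Accumulating mutations along path to Beta:
  At Epsilon: gained [] -> total []
  At Beta: gained ['R845D', 'E396D'] -> total ['E396D', 'R845D']
Mutations(Beta) = ['E396D', 'R845D']
Intersection: ['E396D', 'M486S', 'R845D'] ∩ ['E396D', 'R845D'] = ['E396D', 'R845D']

Answer: E396D,R845D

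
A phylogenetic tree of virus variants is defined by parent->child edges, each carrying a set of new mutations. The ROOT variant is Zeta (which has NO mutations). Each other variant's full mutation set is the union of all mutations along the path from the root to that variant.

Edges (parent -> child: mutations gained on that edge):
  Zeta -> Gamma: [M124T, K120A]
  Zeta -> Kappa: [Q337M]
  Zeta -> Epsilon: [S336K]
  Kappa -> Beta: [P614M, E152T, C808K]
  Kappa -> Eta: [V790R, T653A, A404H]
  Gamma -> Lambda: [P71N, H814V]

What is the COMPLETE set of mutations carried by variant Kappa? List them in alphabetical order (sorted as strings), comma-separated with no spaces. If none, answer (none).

At Zeta: gained [] -> total []
At Kappa: gained ['Q337M'] -> total ['Q337M']

Answer: Q337M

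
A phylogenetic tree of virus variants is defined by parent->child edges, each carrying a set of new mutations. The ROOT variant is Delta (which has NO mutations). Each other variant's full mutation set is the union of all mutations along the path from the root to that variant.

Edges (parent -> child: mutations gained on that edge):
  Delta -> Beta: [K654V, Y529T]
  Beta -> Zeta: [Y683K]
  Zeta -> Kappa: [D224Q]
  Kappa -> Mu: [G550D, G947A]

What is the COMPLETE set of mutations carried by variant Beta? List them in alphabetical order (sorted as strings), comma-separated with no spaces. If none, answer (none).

At Delta: gained [] -> total []
At Beta: gained ['K654V', 'Y529T'] -> total ['K654V', 'Y529T']

Answer: K654V,Y529T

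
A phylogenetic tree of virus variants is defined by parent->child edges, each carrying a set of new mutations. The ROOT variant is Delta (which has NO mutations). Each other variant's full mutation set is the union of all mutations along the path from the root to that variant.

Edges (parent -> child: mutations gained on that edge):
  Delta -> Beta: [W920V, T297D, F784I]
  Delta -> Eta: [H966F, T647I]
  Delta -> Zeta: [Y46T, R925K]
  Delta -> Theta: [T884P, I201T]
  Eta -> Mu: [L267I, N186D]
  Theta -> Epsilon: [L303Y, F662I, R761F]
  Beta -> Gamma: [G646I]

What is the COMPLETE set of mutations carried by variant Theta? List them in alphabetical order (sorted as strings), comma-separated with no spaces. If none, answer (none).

Answer: I201T,T884P

Derivation:
At Delta: gained [] -> total []
At Theta: gained ['T884P', 'I201T'] -> total ['I201T', 'T884P']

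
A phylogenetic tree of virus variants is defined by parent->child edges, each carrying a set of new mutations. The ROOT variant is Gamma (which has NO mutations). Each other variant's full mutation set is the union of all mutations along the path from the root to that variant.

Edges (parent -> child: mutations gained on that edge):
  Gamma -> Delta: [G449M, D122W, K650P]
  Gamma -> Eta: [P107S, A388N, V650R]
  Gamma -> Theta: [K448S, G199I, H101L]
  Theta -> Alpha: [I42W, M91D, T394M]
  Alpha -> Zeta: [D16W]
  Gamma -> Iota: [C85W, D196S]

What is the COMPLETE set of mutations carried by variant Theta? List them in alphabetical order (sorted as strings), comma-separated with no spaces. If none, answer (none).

At Gamma: gained [] -> total []
At Theta: gained ['K448S', 'G199I', 'H101L'] -> total ['G199I', 'H101L', 'K448S']

Answer: G199I,H101L,K448S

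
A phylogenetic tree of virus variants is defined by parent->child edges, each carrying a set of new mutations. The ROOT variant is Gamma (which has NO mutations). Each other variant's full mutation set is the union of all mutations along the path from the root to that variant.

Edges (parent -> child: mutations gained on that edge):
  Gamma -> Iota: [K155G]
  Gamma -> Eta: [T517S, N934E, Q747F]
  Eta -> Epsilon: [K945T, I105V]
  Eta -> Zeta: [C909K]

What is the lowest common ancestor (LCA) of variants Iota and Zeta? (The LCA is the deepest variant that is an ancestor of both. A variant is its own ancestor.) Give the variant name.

Path from root to Iota: Gamma -> Iota
  ancestors of Iota: {Gamma, Iota}
Path from root to Zeta: Gamma -> Eta -> Zeta
  ancestors of Zeta: {Gamma, Eta, Zeta}
Common ancestors: {Gamma}
Walk up from Zeta: Zeta (not in ancestors of Iota), Eta (not in ancestors of Iota), Gamma (in ancestors of Iota)
Deepest common ancestor (LCA) = Gamma

Answer: Gamma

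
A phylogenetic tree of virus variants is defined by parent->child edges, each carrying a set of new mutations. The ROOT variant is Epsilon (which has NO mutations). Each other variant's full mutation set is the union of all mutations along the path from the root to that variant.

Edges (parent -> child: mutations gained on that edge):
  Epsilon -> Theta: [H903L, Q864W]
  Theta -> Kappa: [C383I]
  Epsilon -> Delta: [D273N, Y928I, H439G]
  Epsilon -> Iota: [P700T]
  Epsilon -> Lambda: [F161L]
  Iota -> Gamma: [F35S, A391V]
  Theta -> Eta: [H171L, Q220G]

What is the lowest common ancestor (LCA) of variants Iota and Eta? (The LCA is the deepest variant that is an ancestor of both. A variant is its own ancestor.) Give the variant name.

Path from root to Iota: Epsilon -> Iota
  ancestors of Iota: {Epsilon, Iota}
Path from root to Eta: Epsilon -> Theta -> Eta
  ancestors of Eta: {Epsilon, Theta, Eta}
Common ancestors: {Epsilon}
Walk up from Eta: Eta (not in ancestors of Iota), Theta (not in ancestors of Iota), Epsilon (in ancestors of Iota)
Deepest common ancestor (LCA) = Epsilon

Answer: Epsilon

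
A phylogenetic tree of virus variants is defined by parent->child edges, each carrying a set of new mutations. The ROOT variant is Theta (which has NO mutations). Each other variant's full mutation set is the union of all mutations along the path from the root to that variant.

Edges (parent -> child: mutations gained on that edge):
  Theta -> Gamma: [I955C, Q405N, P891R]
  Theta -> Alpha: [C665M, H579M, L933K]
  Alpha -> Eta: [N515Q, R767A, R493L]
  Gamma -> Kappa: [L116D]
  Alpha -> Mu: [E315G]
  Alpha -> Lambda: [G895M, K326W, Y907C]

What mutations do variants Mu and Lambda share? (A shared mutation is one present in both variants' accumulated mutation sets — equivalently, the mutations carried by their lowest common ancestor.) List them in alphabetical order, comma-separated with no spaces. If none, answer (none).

Answer: C665M,H579M,L933K

Derivation:
Accumulating mutations along path to Mu:
  At Theta: gained [] -> total []
  At Alpha: gained ['C665M', 'H579M', 'L933K'] -> total ['C665M', 'H579M', 'L933K']
  At Mu: gained ['E315G'] -> total ['C665M', 'E315G', 'H579M', 'L933K']
Mutations(Mu) = ['C665M', 'E315G', 'H579M', 'L933K']
Accumulating mutations along path to Lambda:
  At Theta: gained [] -> total []
  At Alpha: gained ['C665M', 'H579M', 'L933K'] -> total ['C665M', 'H579M', 'L933K']
  At Lambda: gained ['G895M', 'K326W', 'Y907C'] -> total ['C665M', 'G895M', 'H579M', 'K326W', 'L933K', 'Y907C']
Mutations(Lambda) = ['C665M', 'G895M', 'H579M', 'K326W', 'L933K', 'Y907C']
Intersection: ['C665M', 'E315G', 'H579M', 'L933K'] ∩ ['C665M', 'G895M', 'H579M', 'K326W', 'L933K', 'Y907C'] = ['C665M', 'H579M', 'L933K']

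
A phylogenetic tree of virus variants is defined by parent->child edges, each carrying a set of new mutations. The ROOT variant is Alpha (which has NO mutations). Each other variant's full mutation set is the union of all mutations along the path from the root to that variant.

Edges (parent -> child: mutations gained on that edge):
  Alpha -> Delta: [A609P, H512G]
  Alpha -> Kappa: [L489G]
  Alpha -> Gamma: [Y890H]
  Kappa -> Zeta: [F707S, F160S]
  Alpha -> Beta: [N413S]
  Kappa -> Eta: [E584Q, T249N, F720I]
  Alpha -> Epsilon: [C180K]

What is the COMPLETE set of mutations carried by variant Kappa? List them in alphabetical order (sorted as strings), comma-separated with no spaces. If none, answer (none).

At Alpha: gained [] -> total []
At Kappa: gained ['L489G'] -> total ['L489G']

Answer: L489G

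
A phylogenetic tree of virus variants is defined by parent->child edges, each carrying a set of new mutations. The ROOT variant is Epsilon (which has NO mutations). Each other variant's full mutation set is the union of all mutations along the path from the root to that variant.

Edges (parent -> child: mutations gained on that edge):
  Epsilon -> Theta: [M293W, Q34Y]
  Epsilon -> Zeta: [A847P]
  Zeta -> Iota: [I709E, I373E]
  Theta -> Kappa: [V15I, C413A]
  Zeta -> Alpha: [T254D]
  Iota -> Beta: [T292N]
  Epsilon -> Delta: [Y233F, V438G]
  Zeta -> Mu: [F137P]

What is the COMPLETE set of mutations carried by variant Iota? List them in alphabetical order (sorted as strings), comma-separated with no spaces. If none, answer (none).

At Epsilon: gained [] -> total []
At Zeta: gained ['A847P'] -> total ['A847P']
At Iota: gained ['I709E', 'I373E'] -> total ['A847P', 'I373E', 'I709E']

Answer: A847P,I373E,I709E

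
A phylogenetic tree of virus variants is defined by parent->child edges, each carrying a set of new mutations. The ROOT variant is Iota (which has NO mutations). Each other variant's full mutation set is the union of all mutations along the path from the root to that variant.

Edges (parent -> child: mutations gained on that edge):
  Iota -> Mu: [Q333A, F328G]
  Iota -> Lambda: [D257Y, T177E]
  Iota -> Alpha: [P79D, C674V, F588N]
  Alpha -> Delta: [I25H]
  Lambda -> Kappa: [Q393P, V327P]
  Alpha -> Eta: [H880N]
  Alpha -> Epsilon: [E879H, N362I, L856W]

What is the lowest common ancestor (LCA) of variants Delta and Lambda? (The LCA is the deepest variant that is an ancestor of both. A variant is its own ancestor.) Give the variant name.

Answer: Iota

Derivation:
Path from root to Delta: Iota -> Alpha -> Delta
  ancestors of Delta: {Iota, Alpha, Delta}
Path from root to Lambda: Iota -> Lambda
  ancestors of Lambda: {Iota, Lambda}
Common ancestors: {Iota}
Walk up from Lambda: Lambda (not in ancestors of Delta), Iota (in ancestors of Delta)
Deepest common ancestor (LCA) = Iota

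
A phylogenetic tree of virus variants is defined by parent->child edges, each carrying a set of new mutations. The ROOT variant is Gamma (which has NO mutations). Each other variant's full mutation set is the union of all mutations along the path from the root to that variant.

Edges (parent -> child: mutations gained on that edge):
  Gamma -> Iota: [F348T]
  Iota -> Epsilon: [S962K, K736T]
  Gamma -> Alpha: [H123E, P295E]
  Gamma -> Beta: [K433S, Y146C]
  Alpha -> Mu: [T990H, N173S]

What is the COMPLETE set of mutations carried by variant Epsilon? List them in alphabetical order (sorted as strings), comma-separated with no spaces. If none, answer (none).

At Gamma: gained [] -> total []
At Iota: gained ['F348T'] -> total ['F348T']
At Epsilon: gained ['S962K', 'K736T'] -> total ['F348T', 'K736T', 'S962K']

Answer: F348T,K736T,S962K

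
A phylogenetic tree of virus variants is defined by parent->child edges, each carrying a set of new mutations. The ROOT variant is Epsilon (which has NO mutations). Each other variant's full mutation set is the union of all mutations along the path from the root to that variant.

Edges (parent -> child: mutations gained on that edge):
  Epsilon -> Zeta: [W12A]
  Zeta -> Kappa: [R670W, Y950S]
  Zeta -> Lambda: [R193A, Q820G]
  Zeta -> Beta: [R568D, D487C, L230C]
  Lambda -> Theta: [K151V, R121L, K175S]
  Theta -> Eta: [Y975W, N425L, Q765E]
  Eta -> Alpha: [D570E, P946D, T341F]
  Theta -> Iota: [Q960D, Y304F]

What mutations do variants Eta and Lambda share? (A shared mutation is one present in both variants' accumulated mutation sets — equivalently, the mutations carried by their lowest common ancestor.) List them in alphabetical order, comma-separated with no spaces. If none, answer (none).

Accumulating mutations along path to Eta:
  At Epsilon: gained [] -> total []
  At Zeta: gained ['W12A'] -> total ['W12A']
  At Lambda: gained ['R193A', 'Q820G'] -> total ['Q820G', 'R193A', 'W12A']
  At Theta: gained ['K151V', 'R121L', 'K175S'] -> total ['K151V', 'K175S', 'Q820G', 'R121L', 'R193A', 'W12A']
  At Eta: gained ['Y975W', 'N425L', 'Q765E'] -> total ['K151V', 'K175S', 'N425L', 'Q765E', 'Q820G', 'R121L', 'R193A', 'W12A', 'Y975W']
Mutations(Eta) = ['K151V', 'K175S', 'N425L', 'Q765E', 'Q820G', 'R121L', 'R193A', 'W12A', 'Y975W']
Accumulating mutations along path to Lambda:
  At Epsilon: gained [] -> total []
  At Zeta: gained ['W12A'] -> total ['W12A']
  At Lambda: gained ['R193A', 'Q820G'] -> total ['Q820G', 'R193A', 'W12A']
Mutations(Lambda) = ['Q820G', 'R193A', 'W12A']
Intersection: ['K151V', 'K175S', 'N425L', 'Q765E', 'Q820G', 'R121L', 'R193A', 'W12A', 'Y975W'] ∩ ['Q820G', 'R193A', 'W12A'] = ['Q820G', 'R193A', 'W12A']

Answer: Q820G,R193A,W12A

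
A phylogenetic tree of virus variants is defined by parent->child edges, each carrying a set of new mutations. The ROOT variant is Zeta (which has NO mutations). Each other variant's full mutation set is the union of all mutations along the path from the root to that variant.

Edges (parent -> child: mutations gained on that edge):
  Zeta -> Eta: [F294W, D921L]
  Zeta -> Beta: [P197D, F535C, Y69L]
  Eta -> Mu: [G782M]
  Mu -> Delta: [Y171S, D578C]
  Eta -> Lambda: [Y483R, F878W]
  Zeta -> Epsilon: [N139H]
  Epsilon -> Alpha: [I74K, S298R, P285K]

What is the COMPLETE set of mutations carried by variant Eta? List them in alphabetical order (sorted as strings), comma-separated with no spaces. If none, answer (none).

At Zeta: gained [] -> total []
At Eta: gained ['F294W', 'D921L'] -> total ['D921L', 'F294W']

Answer: D921L,F294W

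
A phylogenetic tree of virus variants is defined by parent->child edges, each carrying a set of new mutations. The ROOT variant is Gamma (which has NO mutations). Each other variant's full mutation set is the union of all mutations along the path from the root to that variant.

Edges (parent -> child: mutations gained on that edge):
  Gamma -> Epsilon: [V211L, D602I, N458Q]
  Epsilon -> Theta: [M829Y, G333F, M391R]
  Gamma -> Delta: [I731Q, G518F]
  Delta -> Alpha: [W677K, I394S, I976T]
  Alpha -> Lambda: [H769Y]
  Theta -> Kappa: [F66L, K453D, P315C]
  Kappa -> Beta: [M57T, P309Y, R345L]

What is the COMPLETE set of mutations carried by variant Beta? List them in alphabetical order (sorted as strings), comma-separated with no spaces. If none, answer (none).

Answer: D602I,F66L,G333F,K453D,M391R,M57T,M829Y,N458Q,P309Y,P315C,R345L,V211L

Derivation:
At Gamma: gained [] -> total []
At Epsilon: gained ['V211L', 'D602I', 'N458Q'] -> total ['D602I', 'N458Q', 'V211L']
At Theta: gained ['M829Y', 'G333F', 'M391R'] -> total ['D602I', 'G333F', 'M391R', 'M829Y', 'N458Q', 'V211L']
At Kappa: gained ['F66L', 'K453D', 'P315C'] -> total ['D602I', 'F66L', 'G333F', 'K453D', 'M391R', 'M829Y', 'N458Q', 'P315C', 'V211L']
At Beta: gained ['M57T', 'P309Y', 'R345L'] -> total ['D602I', 'F66L', 'G333F', 'K453D', 'M391R', 'M57T', 'M829Y', 'N458Q', 'P309Y', 'P315C', 'R345L', 'V211L']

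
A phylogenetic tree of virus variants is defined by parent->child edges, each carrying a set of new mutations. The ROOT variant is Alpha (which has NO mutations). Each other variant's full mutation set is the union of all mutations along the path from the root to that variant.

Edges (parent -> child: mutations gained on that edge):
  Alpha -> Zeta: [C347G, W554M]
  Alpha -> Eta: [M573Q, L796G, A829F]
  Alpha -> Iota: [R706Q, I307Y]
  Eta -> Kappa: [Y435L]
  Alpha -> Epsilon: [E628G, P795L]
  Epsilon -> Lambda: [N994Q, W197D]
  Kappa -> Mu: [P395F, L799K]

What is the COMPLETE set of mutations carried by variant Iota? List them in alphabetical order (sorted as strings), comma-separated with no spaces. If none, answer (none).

At Alpha: gained [] -> total []
At Iota: gained ['R706Q', 'I307Y'] -> total ['I307Y', 'R706Q']

Answer: I307Y,R706Q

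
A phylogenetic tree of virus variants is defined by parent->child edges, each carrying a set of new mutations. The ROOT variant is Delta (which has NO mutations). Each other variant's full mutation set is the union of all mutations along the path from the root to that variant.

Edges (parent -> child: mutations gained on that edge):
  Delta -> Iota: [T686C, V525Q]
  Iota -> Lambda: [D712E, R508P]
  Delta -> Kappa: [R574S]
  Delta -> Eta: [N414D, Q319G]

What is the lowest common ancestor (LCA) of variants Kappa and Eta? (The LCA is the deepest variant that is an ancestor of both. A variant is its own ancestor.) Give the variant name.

Answer: Delta

Derivation:
Path from root to Kappa: Delta -> Kappa
  ancestors of Kappa: {Delta, Kappa}
Path from root to Eta: Delta -> Eta
  ancestors of Eta: {Delta, Eta}
Common ancestors: {Delta}
Walk up from Eta: Eta (not in ancestors of Kappa), Delta (in ancestors of Kappa)
Deepest common ancestor (LCA) = Delta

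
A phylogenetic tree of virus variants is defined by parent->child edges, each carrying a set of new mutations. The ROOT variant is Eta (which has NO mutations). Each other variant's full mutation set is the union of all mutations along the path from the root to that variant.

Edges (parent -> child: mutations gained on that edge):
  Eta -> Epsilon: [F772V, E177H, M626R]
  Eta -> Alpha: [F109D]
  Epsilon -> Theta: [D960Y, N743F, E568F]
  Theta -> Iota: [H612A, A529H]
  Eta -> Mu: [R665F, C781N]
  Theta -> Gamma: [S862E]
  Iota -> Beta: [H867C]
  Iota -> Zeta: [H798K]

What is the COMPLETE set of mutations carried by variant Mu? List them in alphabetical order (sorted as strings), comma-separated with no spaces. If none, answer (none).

At Eta: gained [] -> total []
At Mu: gained ['R665F', 'C781N'] -> total ['C781N', 'R665F']

Answer: C781N,R665F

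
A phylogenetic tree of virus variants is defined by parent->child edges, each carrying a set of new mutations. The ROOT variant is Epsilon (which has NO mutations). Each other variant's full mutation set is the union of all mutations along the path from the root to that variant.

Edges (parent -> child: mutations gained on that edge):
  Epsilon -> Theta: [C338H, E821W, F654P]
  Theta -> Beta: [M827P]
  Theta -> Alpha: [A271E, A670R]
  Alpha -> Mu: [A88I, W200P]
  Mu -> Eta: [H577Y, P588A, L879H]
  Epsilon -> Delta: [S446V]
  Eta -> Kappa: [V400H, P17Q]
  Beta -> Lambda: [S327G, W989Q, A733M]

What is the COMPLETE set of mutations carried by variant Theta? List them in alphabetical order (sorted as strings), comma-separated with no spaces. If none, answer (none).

At Epsilon: gained [] -> total []
At Theta: gained ['C338H', 'E821W', 'F654P'] -> total ['C338H', 'E821W', 'F654P']

Answer: C338H,E821W,F654P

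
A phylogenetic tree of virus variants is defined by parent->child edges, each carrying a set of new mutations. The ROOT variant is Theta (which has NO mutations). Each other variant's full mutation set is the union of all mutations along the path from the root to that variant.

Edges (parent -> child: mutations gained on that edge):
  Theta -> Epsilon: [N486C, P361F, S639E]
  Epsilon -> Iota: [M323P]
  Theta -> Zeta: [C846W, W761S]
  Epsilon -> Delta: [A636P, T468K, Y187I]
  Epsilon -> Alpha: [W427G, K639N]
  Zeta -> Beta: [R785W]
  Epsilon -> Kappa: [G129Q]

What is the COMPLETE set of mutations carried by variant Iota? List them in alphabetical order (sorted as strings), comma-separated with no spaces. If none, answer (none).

At Theta: gained [] -> total []
At Epsilon: gained ['N486C', 'P361F', 'S639E'] -> total ['N486C', 'P361F', 'S639E']
At Iota: gained ['M323P'] -> total ['M323P', 'N486C', 'P361F', 'S639E']

Answer: M323P,N486C,P361F,S639E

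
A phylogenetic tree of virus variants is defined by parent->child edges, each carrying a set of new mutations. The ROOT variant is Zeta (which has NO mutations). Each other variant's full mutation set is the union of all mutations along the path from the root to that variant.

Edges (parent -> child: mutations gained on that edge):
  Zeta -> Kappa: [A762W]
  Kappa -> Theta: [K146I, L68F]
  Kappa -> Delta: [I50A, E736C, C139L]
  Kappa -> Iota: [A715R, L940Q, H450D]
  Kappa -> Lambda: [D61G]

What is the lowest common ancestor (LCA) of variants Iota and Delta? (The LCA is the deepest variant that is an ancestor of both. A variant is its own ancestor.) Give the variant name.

Path from root to Iota: Zeta -> Kappa -> Iota
  ancestors of Iota: {Zeta, Kappa, Iota}
Path from root to Delta: Zeta -> Kappa -> Delta
  ancestors of Delta: {Zeta, Kappa, Delta}
Common ancestors: {Zeta, Kappa}
Walk up from Delta: Delta (not in ancestors of Iota), Kappa (in ancestors of Iota), Zeta (in ancestors of Iota)
Deepest common ancestor (LCA) = Kappa

Answer: Kappa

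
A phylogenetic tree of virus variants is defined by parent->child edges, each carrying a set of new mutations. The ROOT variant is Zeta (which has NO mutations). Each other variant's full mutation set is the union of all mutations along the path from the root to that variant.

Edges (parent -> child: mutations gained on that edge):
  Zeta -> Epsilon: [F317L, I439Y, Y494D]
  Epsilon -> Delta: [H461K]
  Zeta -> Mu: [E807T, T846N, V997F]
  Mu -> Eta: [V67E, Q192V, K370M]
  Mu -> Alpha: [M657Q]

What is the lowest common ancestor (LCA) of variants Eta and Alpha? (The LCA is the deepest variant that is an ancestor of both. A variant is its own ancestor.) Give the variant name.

Answer: Mu

Derivation:
Path from root to Eta: Zeta -> Mu -> Eta
  ancestors of Eta: {Zeta, Mu, Eta}
Path from root to Alpha: Zeta -> Mu -> Alpha
  ancestors of Alpha: {Zeta, Mu, Alpha}
Common ancestors: {Zeta, Mu}
Walk up from Alpha: Alpha (not in ancestors of Eta), Mu (in ancestors of Eta), Zeta (in ancestors of Eta)
Deepest common ancestor (LCA) = Mu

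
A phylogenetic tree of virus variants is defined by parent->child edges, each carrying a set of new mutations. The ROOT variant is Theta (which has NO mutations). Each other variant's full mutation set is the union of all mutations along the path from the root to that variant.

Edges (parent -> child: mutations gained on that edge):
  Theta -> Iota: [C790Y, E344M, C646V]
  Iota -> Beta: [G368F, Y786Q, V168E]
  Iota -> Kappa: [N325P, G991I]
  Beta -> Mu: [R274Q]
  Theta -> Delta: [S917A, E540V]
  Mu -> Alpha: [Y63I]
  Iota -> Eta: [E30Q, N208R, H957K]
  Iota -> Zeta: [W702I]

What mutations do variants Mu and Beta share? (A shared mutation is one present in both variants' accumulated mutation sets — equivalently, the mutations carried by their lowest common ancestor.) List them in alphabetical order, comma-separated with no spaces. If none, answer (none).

Accumulating mutations along path to Mu:
  At Theta: gained [] -> total []
  At Iota: gained ['C790Y', 'E344M', 'C646V'] -> total ['C646V', 'C790Y', 'E344M']
  At Beta: gained ['G368F', 'Y786Q', 'V168E'] -> total ['C646V', 'C790Y', 'E344M', 'G368F', 'V168E', 'Y786Q']
  At Mu: gained ['R274Q'] -> total ['C646V', 'C790Y', 'E344M', 'G368F', 'R274Q', 'V168E', 'Y786Q']
Mutations(Mu) = ['C646V', 'C790Y', 'E344M', 'G368F', 'R274Q', 'V168E', 'Y786Q']
Accumulating mutations along path to Beta:
  At Theta: gained [] -> total []
  At Iota: gained ['C790Y', 'E344M', 'C646V'] -> total ['C646V', 'C790Y', 'E344M']
  At Beta: gained ['G368F', 'Y786Q', 'V168E'] -> total ['C646V', 'C790Y', 'E344M', 'G368F', 'V168E', 'Y786Q']
Mutations(Beta) = ['C646V', 'C790Y', 'E344M', 'G368F', 'V168E', 'Y786Q']
Intersection: ['C646V', 'C790Y', 'E344M', 'G368F', 'R274Q', 'V168E', 'Y786Q'] ∩ ['C646V', 'C790Y', 'E344M', 'G368F', 'V168E', 'Y786Q'] = ['C646V', 'C790Y', 'E344M', 'G368F', 'V168E', 'Y786Q']

Answer: C646V,C790Y,E344M,G368F,V168E,Y786Q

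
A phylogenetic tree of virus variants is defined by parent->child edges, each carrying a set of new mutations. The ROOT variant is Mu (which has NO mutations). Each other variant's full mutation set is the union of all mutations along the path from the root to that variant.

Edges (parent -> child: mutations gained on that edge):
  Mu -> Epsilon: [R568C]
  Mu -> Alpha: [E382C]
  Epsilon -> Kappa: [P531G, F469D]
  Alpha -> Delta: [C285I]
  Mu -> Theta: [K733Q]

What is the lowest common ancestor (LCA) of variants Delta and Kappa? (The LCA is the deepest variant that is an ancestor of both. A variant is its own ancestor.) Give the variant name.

Answer: Mu

Derivation:
Path from root to Delta: Mu -> Alpha -> Delta
  ancestors of Delta: {Mu, Alpha, Delta}
Path from root to Kappa: Mu -> Epsilon -> Kappa
  ancestors of Kappa: {Mu, Epsilon, Kappa}
Common ancestors: {Mu}
Walk up from Kappa: Kappa (not in ancestors of Delta), Epsilon (not in ancestors of Delta), Mu (in ancestors of Delta)
Deepest common ancestor (LCA) = Mu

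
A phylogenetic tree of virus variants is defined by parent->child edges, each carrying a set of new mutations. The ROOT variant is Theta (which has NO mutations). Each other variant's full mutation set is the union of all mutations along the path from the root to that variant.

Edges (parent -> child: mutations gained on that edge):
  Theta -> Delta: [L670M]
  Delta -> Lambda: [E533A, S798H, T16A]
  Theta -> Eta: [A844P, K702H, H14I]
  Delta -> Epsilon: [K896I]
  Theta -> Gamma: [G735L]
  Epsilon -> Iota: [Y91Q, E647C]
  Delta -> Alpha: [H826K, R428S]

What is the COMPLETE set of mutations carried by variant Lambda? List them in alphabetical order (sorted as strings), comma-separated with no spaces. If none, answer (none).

At Theta: gained [] -> total []
At Delta: gained ['L670M'] -> total ['L670M']
At Lambda: gained ['E533A', 'S798H', 'T16A'] -> total ['E533A', 'L670M', 'S798H', 'T16A']

Answer: E533A,L670M,S798H,T16A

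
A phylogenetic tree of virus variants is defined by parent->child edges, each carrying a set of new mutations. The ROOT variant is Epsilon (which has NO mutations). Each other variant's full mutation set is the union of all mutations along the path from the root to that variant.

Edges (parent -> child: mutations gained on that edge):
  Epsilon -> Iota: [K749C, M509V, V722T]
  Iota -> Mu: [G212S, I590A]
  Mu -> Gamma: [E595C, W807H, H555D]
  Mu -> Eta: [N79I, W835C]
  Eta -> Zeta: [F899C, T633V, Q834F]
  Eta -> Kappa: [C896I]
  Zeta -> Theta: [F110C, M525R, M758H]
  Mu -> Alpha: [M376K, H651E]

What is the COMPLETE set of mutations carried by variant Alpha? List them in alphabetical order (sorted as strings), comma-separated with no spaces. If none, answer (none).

At Epsilon: gained [] -> total []
At Iota: gained ['K749C', 'M509V', 'V722T'] -> total ['K749C', 'M509V', 'V722T']
At Mu: gained ['G212S', 'I590A'] -> total ['G212S', 'I590A', 'K749C', 'M509V', 'V722T']
At Alpha: gained ['M376K', 'H651E'] -> total ['G212S', 'H651E', 'I590A', 'K749C', 'M376K', 'M509V', 'V722T']

Answer: G212S,H651E,I590A,K749C,M376K,M509V,V722T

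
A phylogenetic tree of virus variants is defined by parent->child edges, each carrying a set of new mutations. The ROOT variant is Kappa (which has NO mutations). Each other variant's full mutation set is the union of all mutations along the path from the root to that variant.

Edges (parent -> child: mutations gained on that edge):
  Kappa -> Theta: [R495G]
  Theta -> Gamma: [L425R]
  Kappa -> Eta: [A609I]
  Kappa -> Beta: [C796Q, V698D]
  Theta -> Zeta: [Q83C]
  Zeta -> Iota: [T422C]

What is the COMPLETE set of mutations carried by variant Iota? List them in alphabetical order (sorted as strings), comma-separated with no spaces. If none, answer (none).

At Kappa: gained [] -> total []
At Theta: gained ['R495G'] -> total ['R495G']
At Zeta: gained ['Q83C'] -> total ['Q83C', 'R495G']
At Iota: gained ['T422C'] -> total ['Q83C', 'R495G', 'T422C']

Answer: Q83C,R495G,T422C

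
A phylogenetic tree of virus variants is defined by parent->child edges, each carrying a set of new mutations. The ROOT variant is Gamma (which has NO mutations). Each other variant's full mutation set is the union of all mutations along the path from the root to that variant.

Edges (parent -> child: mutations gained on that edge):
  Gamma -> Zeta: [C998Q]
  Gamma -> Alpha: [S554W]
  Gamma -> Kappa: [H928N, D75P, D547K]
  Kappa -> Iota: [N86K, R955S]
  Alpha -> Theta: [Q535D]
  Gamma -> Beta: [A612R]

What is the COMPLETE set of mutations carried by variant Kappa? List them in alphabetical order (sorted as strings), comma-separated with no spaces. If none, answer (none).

At Gamma: gained [] -> total []
At Kappa: gained ['H928N', 'D75P', 'D547K'] -> total ['D547K', 'D75P', 'H928N']

Answer: D547K,D75P,H928N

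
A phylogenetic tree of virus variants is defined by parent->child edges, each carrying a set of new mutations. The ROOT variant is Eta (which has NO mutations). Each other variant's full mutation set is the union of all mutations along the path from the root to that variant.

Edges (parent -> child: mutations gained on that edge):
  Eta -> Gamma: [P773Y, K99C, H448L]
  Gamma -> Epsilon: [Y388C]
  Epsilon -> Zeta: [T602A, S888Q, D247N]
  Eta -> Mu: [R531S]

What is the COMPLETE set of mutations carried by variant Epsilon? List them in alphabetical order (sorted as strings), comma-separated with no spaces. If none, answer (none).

At Eta: gained [] -> total []
At Gamma: gained ['P773Y', 'K99C', 'H448L'] -> total ['H448L', 'K99C', 'P773Y']
At Epsilon: gained ['Y388C'] -> total ['H448L', 'K99C', 'P773Y', 'Y388C']

Answer: H448L,K99C,P773Y,Y388C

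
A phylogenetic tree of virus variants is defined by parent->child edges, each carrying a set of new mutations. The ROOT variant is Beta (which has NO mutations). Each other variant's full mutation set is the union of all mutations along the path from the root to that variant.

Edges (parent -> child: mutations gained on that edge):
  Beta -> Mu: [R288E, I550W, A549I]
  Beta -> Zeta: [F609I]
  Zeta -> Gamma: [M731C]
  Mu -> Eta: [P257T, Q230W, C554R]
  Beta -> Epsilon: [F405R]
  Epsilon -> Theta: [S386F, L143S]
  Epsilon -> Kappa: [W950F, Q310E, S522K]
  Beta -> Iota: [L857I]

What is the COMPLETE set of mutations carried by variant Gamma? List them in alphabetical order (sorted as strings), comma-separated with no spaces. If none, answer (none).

Answer: F609I,M731C

Derivation:
At Beta: gained [] -> total []
At Zeta: gained ['F609I'] -> total ['F609I']
At Gamma: gained ['M731C'] -> total ['F609I', 'M731C']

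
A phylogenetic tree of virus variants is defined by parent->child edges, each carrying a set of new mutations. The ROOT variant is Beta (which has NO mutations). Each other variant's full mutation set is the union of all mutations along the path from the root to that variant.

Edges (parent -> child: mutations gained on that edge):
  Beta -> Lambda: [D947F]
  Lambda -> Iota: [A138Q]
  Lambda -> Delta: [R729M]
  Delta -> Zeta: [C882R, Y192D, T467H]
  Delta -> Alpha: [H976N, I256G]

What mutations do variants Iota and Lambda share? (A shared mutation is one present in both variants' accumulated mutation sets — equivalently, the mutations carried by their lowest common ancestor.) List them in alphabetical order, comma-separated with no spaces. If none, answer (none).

Answer: D947F

Derivation:
Accumulating mutations along path to Iota:
  At Beta: gained [] -> total []
  At Lambda: gained ['D947F'] -> total ['D947F']
  At Iota: gained ['A138Q'] -> total ['A138Q', 'D947F']
Mutations(Iota) = ['A138Q', 'D947F']
Accumulating mutations along path to Lambda:
  At Beta: gained [] -> total []
  At Lambda: gained ['D947F'] -> total ['D947F']
Mutations(Lambda) = ['D947F']
Intersection: ['A138Q', 'D947F'] ∩ ['D947F'] = ['D947F']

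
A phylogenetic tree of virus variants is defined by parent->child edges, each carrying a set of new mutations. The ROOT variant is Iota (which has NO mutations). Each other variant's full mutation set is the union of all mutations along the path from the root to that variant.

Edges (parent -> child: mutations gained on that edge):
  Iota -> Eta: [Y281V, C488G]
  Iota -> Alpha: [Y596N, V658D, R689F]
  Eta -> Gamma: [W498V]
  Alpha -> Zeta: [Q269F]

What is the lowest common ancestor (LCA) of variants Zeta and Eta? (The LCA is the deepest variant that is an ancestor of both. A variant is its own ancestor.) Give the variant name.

Answer: Iota

Derivation:
Path from root to Zeta: Iota -> Alpha -> Zeta
  ancestors of Zeta: {Iota, Alpha, Zeta}
Path from root to Eta: Iota -> Eta
  ancestors of Eta: {Iota, Eta}
Common ancestors: {Iota}
Walk up from Eta: Eta (not in ancestors of Zeta), Iota (in ancestors of Zeta)
Deepest common ancestor (LCA) = Iota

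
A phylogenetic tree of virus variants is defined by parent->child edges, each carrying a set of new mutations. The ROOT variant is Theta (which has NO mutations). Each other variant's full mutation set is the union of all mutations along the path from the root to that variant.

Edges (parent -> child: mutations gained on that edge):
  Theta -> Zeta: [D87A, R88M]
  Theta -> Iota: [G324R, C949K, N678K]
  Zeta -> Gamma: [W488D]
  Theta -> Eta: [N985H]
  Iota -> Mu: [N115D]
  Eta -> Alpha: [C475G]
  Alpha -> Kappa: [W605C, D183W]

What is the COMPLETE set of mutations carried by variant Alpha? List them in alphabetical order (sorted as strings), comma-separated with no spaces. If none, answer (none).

At Theta: gained [] -> total []
At Eta: gained ['N985H'] -> total ['N985H']
At Alpha: gained ['C475G'] -> total ['C475G', 'N985H']

Answer: C475G,N985H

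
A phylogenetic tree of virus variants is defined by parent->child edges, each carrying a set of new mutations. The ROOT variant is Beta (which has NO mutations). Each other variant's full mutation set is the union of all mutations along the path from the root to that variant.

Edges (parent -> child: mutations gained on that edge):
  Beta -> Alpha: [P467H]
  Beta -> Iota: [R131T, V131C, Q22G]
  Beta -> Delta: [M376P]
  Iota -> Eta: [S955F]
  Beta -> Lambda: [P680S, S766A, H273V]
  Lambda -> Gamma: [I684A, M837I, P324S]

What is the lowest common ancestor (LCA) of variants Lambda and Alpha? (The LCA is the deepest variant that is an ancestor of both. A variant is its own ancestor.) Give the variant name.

Answer: Beta

Derivation:
Path from root to Lambda: Beta -> Lambda
  ancestors of Lambda: {Beta, Lambda}
Path from root to Alpha: Beta -> Alpha
  ancestors of Alpha: {Beta, Alpha}
Common ancestors: {Beta}
Walk up from Alpha: Alpha (not in ancestors of Lambda), Beta (in ancestors of Lambda)
Deepest common ancestor (LCA) = Beta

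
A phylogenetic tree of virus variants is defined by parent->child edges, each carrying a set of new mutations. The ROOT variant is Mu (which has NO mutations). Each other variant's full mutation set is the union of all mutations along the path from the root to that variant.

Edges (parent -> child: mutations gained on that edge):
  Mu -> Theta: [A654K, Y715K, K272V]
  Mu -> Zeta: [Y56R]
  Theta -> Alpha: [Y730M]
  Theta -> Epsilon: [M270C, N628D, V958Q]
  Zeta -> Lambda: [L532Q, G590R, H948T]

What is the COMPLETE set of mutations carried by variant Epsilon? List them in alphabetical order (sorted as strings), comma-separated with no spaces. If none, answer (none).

Answer: A654K,K272V,M270C,N628D,V958Q,Y715K

Derivation:
At Mu: gained [] -> total []
At Theta: gained ['A654K', 'Y715K', 'K272V'] -> total ['A654K', 'K272V', 'Y715K']
At Epsilon: gained ['M270C', 'N628D', 'V958Q'] -> total ['A654K', 'K272V', 'M270C', 'N628D', 'V958Q', 'Y715K']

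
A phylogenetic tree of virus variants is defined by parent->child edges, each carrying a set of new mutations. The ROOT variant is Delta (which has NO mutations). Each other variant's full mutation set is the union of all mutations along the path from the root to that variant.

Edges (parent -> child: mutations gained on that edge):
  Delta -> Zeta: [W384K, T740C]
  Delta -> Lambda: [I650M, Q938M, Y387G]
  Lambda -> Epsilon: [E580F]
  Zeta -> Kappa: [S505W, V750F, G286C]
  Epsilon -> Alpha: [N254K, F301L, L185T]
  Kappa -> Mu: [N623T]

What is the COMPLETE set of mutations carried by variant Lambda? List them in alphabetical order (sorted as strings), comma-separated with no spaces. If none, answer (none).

Answer: I650M,Q938M,Y387G

Derivation:
At Delta: gained [] -> total []
At Lambda: gained ['I650M', 'Q938M', 'Y387G'] -> total ['I650M', 'Q938M', 'Y387G']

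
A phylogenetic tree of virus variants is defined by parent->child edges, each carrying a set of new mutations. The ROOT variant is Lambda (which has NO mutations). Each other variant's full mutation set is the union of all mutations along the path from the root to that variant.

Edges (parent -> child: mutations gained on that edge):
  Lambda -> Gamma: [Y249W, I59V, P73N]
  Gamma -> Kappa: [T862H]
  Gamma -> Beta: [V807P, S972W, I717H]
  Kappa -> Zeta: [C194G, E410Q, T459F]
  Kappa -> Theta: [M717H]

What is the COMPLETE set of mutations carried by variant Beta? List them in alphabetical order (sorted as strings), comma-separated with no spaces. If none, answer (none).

Answer: I59V,I717H,P73N,S972W,V807P,Y249W

Derivation:
At Lambda: gained [] -> total []
At Gamma: gained ['Y249W', 'I59V', 'P73N'] -> total ['I59V', 'P73N', 'Y249W']
At Beta: gained ['V807P', 'S972W', 'I717H'] -> total ['I59V', 'I717H', 'P73N', 'S972W', 'V807P', 'Y249W']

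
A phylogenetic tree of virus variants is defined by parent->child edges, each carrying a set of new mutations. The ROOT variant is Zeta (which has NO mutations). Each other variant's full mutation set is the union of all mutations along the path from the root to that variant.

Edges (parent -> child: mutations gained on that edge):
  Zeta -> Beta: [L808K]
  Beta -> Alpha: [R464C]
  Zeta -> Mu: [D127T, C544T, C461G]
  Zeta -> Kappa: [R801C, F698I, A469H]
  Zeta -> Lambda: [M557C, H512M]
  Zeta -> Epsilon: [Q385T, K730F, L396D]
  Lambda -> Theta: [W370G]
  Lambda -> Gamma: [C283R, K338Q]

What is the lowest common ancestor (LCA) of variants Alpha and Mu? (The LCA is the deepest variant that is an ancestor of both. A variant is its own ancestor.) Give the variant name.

Path from root to Alpha: Zeta -> Beta -> Alpha
  ancestors of Alpha: {Zeta, Beta, Alpha}
Path from root to Mu: Zeta -> Mu
  ancestors of Mu: {Zeta, Mu}
Common ancestors: {Zeta}
Walk up from Mu: Mu (not in ancestors of Alpha), Zeta (in ancestors of Alpha)
Deepest common ancestor (LCA) = Zeta

Answer: Zeta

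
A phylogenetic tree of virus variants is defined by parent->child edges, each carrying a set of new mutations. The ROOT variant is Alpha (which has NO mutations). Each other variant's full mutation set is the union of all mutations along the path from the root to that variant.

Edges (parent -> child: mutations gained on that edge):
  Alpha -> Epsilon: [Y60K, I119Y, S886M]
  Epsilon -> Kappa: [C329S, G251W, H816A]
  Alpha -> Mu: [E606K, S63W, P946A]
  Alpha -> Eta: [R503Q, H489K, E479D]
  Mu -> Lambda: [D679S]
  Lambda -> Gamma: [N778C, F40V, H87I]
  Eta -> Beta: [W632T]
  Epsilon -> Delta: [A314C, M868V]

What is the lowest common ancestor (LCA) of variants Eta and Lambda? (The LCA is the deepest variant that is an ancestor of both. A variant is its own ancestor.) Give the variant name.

Path from root to Eta: Alpha -> Eta
  ancestors of Eta: {Alpha, Eta}
Path from root to Lambda: Alpha -> Mu -> Lambda
  ancestors of Lambda: {Alpha, Mu, Lambda}
Common ancestors: {Alpha}
Walk up from Lambda: Lambda (not in ancestors of Eta), Mu (not in ancestors of Eta), Alpha (in ancestors of Eta)
Deepest common ancestor (LCA) = Alpha

Answer: Alpha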